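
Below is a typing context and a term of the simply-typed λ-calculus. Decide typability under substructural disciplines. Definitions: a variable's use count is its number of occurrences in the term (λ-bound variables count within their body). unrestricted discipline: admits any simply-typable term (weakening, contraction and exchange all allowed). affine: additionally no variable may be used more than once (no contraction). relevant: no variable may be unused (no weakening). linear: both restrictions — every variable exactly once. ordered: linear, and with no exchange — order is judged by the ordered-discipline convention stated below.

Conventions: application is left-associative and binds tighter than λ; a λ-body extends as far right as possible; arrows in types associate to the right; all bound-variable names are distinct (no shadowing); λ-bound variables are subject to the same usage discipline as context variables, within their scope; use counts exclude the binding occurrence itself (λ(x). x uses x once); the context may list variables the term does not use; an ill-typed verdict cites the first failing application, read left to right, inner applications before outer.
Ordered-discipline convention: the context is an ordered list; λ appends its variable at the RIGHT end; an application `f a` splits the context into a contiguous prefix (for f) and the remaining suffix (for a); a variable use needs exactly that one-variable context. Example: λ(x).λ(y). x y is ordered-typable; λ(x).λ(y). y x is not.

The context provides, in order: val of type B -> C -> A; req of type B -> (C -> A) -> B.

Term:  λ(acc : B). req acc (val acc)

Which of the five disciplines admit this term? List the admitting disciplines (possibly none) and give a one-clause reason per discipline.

admitted by: relevant, unrestricted
use counts: val: 1; req: 1; acc (bound): 2
use order (left to right): req, acc, val, acc
typing: well-typed — term : B -> B
ordered: ✗ — needs contraction — acc ×2
linear: ✗ — needs contraction — acc ×2
affine: ✗ — needs contraction — acc ×2
relevant: ✓ — none of val, req, acc goes unused
unrestricted: ✓ — simply typable at B -> B; W, C, E all held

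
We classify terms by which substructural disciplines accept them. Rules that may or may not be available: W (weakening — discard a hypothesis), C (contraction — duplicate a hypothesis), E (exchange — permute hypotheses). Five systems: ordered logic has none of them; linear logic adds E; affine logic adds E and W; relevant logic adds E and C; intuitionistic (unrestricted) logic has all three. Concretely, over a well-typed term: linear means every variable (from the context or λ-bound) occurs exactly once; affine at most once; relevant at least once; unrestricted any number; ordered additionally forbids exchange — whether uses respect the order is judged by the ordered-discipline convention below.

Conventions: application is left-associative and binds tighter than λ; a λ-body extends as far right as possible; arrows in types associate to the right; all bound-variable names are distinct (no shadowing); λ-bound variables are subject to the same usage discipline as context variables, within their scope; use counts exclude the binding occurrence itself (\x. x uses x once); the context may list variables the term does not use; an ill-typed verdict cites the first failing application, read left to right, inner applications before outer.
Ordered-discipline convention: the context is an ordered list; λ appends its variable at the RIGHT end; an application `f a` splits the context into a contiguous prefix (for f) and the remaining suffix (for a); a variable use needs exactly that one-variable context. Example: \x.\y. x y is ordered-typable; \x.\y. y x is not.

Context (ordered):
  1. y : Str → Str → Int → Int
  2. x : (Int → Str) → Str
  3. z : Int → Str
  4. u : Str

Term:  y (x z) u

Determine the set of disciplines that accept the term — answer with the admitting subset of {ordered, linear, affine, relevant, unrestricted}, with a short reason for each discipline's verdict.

accepted by: ordered, linear, affine, relevant, unrestricted
variable uses: y: 1×, x: 1×, z: 1×, u: 1×
uses in reading order: y, x, z, u
typing: well-typed at Int → Int
ordered ✓ (y, x, z, u once each; derivable with no W/C/E)
linear ✓ (exactly-once usage across y, x, z, u)
affine ✓ (at most one use each (y, x, z, u))
relevant ✓ (at least one use each (y, x, z, u))
unrestricted ✓ (simply typable at Int → Int; W, C, E all held)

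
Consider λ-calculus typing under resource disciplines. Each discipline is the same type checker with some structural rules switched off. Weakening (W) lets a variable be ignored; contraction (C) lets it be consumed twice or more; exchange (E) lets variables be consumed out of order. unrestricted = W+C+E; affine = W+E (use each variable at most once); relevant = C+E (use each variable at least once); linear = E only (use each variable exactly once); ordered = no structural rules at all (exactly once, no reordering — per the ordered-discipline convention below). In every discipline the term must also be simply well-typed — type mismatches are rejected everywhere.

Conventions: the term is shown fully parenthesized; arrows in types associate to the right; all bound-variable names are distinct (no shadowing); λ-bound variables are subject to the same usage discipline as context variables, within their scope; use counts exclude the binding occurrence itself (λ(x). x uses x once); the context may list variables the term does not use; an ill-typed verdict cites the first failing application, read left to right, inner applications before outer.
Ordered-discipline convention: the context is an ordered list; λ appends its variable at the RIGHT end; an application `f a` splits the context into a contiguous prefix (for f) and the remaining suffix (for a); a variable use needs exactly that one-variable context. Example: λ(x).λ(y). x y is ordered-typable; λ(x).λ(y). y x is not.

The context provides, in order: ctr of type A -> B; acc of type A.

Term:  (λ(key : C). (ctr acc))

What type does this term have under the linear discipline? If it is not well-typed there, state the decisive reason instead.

not well-typed under linear — unused: key — weakening required
variable uses: ctr=1, acc=1, key (bound)=0
uses in reading order: ctr, acc
typing: well-typed — term : C -> B
summary: ordered ✗; linear ✗; affine ✓; relevant ✗; unrestricted ✓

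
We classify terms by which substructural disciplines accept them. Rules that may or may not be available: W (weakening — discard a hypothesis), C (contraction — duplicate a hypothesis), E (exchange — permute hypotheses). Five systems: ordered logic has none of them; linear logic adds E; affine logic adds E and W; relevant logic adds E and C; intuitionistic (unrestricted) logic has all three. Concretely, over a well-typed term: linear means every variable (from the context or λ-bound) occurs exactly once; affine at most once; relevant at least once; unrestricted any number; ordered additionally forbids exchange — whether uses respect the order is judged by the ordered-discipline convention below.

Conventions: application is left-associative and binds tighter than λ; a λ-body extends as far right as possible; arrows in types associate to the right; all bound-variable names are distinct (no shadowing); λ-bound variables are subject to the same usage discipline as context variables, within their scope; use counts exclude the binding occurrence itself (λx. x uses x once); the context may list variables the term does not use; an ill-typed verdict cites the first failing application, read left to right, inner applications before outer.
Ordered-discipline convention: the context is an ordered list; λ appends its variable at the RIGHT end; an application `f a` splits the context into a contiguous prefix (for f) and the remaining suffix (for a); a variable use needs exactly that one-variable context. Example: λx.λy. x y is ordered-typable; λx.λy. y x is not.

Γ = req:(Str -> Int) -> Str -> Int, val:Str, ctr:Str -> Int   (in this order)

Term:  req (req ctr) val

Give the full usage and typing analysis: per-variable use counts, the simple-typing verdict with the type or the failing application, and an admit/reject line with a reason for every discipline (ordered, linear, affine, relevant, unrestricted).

usage: req=2; val=1; ctr=1
order of uses: req, req, ctr, val
typing: the term checks, with type Int
ordered ✗ (uses contraction: req ×2)
linear ✗ (uses contraction: req ×2)
affine ✗ (uses contraction: req ×2)
relevant ✓ (req, val, ctr: all used, weakening unneeded)
unrestricted ✓ (simply typable at Int; W, C, E all held)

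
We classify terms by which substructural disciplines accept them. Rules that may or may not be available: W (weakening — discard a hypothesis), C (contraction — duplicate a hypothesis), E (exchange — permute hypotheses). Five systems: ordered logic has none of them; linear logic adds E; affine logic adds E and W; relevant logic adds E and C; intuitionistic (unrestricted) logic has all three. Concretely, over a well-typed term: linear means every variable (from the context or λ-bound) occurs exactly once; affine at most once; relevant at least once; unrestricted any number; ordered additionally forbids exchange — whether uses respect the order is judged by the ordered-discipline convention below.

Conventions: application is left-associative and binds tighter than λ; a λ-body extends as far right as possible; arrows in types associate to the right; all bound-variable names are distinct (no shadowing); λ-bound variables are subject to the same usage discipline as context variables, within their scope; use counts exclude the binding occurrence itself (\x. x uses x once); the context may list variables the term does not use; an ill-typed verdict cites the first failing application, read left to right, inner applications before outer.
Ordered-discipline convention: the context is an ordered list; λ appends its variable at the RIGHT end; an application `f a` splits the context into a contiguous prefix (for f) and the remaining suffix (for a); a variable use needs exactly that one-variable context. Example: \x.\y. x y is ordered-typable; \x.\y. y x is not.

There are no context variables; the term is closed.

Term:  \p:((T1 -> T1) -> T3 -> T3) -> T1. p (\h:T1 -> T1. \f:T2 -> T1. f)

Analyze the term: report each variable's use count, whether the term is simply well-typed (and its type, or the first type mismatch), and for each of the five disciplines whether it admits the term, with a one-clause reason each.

use counts: p [bound]=1, h [bound]=0, f [bound]=1
uses in reading order: p, f
typing: ill-typed: a function awaiting (T1 -> T1) -> T3 -> T3 gets (T1 -> T1) -> (T2 -> T1) -> T2 -> T1
ordered: ✗, fails simple typing
linear: ✗, a type mismatch blocks all five
affine: ✗, the type mismatch rejects it
relevant: ✗, not simply typable
unrestricted: ✗, fails simple typing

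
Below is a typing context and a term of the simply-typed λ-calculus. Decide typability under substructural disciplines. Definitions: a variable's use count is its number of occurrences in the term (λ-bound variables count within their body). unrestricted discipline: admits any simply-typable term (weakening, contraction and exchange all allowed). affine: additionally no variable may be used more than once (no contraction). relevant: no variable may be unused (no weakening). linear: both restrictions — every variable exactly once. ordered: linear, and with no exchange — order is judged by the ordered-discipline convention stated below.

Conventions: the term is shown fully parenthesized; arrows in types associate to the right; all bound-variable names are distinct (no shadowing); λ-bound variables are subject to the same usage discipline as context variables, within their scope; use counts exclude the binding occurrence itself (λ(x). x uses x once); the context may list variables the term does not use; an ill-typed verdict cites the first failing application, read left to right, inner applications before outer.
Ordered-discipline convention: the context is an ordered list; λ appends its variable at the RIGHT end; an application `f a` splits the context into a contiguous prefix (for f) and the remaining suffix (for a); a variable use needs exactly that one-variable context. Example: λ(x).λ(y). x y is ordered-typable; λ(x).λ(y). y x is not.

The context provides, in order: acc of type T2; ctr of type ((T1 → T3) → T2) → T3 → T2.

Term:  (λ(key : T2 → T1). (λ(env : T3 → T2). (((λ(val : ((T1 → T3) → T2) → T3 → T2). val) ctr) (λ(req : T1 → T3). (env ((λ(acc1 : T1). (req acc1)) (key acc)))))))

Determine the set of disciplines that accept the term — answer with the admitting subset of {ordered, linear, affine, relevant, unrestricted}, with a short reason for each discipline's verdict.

admitted by: linear, affine, relevant, unrestricted
use counts: acc: 1, ctr: 1, key (λ-bound): 1, env (λ-bound): 1, val (λ-bound): 1, req (λ-bound): 1, acc1 (λ-bound): 1
use order (left to right): val, ctr, env, req, acc1, key, acc
typing: ✓ — (T2 → T1) → (T3 → T2) → T3 → T2
ordered: ✗ — use order val, ctr, env, req, acc1, key, acc needs exchange
linear: ✓ — acc, ctr, key, env, val, req, acc1: one use apiece
affine: ✓ — no duplicate uses among acc, ctr, key, env, val, req, acc1
relevant: ✓ — every one of acc, ctr, key, env, val, req, acc1 appears
unrestricted: ✓ — well-typed at (T2 → T1) → (T3 → T2) → T3 → T2; no restrictions here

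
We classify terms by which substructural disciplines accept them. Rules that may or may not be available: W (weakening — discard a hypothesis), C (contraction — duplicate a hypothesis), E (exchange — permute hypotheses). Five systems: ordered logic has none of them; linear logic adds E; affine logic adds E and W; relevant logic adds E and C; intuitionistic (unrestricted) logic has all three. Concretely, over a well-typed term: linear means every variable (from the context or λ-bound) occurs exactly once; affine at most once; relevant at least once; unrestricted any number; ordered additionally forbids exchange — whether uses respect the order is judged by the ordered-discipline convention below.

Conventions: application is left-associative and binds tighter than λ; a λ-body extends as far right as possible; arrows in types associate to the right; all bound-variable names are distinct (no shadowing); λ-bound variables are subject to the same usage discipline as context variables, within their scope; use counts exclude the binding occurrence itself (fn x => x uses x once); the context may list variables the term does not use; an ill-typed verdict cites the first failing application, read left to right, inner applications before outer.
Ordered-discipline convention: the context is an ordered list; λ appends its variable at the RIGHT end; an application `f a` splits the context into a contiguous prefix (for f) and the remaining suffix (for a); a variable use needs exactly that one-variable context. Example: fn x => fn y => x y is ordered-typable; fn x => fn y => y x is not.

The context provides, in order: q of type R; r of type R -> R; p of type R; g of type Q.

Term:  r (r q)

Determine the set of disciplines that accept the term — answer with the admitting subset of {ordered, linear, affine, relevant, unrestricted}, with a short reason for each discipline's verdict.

admitted by: unrestricted
use counts: q: 1, r: 2, p: 0, g: 0
order of uses: r, r, q
typing: well-typed — term : R
ordered: ✗, uses contraction: r ×2; p, g never used (weakening)
linear: ✗, uses contraction: r ×2; p, g never used (weakening)
affine: ✗, uses contraction: r ×2
relevant: ✗, p, g never used (weakening)
unrestricted: ✓, well-typed at R; no restrictions here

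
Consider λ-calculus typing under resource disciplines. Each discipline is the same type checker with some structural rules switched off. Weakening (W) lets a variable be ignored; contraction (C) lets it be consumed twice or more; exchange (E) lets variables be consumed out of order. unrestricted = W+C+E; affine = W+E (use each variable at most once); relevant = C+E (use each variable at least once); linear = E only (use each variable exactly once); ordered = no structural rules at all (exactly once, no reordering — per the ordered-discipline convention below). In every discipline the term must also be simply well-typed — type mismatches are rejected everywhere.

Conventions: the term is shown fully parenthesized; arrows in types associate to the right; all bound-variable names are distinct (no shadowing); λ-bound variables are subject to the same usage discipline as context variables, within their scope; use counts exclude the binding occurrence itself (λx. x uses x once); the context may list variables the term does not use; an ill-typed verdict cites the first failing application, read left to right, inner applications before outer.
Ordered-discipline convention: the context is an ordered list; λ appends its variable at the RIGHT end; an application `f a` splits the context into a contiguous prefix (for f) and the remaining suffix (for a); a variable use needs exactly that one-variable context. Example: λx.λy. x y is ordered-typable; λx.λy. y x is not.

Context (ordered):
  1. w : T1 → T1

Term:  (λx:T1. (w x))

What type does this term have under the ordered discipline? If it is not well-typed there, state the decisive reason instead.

term : T1 → T1
usage: w ×1, x (bound) ×1
use order (left to right): w, x
typing: well-typed at T1 → T1
across the five disciplines: ordered ✓, linear ✓, affine ✓, relevant ✓, unrestricted ✓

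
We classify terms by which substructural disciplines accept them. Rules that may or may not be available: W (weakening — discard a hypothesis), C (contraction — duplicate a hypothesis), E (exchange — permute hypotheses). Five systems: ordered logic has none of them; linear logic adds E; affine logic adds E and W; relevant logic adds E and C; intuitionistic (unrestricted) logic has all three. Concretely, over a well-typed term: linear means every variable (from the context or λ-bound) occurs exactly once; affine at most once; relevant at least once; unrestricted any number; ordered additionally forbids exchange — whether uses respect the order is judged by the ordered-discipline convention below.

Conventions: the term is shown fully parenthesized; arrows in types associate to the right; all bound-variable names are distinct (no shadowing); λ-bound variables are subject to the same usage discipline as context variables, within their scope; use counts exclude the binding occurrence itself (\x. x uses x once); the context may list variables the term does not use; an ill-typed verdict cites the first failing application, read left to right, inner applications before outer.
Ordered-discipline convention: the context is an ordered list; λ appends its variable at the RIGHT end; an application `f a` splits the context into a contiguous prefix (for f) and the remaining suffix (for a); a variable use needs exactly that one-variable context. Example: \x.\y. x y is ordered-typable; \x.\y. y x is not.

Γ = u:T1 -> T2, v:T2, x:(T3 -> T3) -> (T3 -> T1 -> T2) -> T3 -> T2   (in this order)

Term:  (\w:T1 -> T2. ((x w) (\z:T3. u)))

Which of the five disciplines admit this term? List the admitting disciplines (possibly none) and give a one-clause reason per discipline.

admitting disciplines: none
variable uses: u ×1, v ×0, x ×1, w (bound) ×1, z (bound) ×0
uses in reading order: x, w, u
typing: ill-typed: a function awaiting T3 -> T3 gets T1 -> T2
ordered: ✗ — not simply typable
linear: ✗ — fails simple typing
affine: ✗ — a type mismatch blocks all five
relevant: ✗ — the type mismatch rejects it
unrestricted: ✗ — not simply typable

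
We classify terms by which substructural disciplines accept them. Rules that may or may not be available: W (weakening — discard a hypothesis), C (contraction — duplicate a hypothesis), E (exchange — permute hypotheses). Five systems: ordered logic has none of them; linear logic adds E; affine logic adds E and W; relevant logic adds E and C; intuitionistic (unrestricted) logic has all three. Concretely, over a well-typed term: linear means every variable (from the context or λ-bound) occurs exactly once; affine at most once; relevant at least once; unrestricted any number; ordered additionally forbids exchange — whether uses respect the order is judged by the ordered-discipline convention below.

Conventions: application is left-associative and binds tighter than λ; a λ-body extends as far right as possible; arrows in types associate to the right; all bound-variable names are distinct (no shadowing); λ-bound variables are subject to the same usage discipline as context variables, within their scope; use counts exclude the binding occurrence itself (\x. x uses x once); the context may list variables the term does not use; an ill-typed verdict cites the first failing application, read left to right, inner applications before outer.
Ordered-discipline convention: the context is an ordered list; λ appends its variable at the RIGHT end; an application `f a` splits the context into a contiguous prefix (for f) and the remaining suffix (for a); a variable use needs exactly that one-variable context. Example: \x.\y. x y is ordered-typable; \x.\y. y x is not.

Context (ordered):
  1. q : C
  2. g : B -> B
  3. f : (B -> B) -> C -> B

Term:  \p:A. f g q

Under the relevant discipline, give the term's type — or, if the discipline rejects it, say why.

not well-typed under relevant — p never used (weakening)
use counts: q: 1, g: 1, f: 1, p [bound]: 0
order of uses: f, g, q
typing: ✓ — A -> B
per-discipline verdicts: ordered ✗; linear ✗; affine ✓; relevant ✗; unrestricted ✓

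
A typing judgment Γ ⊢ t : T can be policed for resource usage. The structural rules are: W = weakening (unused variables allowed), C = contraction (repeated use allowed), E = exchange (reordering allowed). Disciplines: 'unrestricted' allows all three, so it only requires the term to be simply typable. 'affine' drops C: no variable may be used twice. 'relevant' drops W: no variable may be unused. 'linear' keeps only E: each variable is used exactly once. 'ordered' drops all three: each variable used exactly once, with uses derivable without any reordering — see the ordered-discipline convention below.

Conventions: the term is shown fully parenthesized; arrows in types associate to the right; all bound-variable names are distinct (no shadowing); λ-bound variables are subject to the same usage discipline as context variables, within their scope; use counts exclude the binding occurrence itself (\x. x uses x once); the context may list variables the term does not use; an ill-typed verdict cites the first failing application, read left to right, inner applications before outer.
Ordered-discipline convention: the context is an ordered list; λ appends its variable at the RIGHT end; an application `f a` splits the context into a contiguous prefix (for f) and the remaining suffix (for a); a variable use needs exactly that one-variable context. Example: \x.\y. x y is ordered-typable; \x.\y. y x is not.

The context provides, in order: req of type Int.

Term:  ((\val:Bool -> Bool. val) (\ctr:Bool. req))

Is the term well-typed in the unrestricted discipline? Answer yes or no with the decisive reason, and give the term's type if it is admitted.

no — a type mismatch blocks all five
use counts: req: 1, val (λ-bound): 1, ctr (λ-bound): 0
use order (left to right): val, req
typing: ill-typed: a function awaiting Bool -> Bool gets Bool -> Int
per-discipline verdicts: ordered ✗ · linear ✗ · affine ✗ · relevant ✗ · unrestricted ✗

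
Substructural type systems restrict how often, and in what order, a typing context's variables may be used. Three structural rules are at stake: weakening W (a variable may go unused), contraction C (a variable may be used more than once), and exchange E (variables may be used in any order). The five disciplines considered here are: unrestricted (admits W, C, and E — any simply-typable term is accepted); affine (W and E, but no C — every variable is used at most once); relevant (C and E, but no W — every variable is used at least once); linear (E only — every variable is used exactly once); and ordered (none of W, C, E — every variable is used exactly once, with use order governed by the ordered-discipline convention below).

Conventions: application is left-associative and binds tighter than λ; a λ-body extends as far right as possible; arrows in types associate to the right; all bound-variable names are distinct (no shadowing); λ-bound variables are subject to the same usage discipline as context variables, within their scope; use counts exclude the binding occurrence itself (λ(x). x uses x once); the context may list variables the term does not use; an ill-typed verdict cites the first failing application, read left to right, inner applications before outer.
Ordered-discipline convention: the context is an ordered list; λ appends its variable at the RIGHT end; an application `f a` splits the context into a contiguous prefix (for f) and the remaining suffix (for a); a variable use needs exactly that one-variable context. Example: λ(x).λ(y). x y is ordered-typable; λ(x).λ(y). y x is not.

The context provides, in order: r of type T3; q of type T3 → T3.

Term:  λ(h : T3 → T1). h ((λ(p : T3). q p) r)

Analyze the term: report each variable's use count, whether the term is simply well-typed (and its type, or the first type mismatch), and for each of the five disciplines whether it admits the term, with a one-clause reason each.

usage: r ×1; q ×1; h [bound] ×1; p [bound] ×1
use order (left to right): h, q, p, r
typing: well-typed — term : (T3 → T1) → T1
ordered ✗ (needs exchange: uses follow h, q, p, r)
linear ✓ (exactly-once usage across r, q, h, p)
affine ✓ (no duplicate uses among r, q, h, p)
relevant ✓ (every one of r, q, h, p appears)
unrestricted ✓ (type-checks ((T3 → T1) → T1) and nothing is barred)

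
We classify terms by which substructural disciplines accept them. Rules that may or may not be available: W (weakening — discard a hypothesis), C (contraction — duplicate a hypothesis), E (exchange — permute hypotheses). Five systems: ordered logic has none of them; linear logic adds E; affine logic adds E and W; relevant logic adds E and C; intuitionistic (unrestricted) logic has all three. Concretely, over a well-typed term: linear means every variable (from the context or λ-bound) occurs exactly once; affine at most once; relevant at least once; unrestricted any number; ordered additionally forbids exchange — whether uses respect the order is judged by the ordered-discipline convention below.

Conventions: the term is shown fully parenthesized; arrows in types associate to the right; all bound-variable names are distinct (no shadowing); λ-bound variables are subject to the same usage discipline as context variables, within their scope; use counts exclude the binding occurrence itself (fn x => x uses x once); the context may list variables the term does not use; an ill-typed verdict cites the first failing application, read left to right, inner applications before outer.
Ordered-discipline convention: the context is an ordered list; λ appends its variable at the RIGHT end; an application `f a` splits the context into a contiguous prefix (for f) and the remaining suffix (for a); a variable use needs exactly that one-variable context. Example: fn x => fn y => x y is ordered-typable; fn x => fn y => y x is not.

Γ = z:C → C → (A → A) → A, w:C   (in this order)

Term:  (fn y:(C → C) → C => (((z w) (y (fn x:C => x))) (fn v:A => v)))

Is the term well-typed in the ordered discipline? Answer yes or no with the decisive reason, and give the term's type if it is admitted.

yes — single-use (z, w, y, x, v), ordered derivation ok; term : ((C → C) → C) → A
counts: z=1; w=1; y (λ-bound)=1; x (λ-bound)=1; v (λ-bound)=1
order of uses: z, w, y, x, v
typing: the term checks, with type ((C → C) → C) → A
per-discipline verdicts: ordered ✓, linear ✓, affine ✓, relevant ✓, unrestricted ✓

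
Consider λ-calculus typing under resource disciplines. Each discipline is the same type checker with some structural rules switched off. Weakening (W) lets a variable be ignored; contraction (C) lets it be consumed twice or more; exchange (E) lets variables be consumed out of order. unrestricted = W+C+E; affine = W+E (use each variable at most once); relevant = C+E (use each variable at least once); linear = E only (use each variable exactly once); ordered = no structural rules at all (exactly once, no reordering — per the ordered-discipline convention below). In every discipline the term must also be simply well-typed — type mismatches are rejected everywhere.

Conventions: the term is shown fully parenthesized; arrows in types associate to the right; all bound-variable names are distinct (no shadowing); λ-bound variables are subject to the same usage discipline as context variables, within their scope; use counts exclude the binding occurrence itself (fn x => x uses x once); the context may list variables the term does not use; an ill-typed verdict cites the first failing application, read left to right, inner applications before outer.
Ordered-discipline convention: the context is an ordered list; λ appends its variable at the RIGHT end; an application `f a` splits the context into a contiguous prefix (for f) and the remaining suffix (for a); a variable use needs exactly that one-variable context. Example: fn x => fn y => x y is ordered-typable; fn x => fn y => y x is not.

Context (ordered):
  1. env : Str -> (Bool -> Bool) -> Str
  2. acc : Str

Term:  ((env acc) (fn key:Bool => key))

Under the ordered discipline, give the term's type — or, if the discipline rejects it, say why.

term : Str
usage: env: 1×; acc: 1×; key (bound): 1×
use order (left to right): env, acc, key
typing: well-typed — term : Str
per-discipline verdicts: ordered ✓ | linear ✓ | affine ✓ | relevant ✓ | unrestricted ✓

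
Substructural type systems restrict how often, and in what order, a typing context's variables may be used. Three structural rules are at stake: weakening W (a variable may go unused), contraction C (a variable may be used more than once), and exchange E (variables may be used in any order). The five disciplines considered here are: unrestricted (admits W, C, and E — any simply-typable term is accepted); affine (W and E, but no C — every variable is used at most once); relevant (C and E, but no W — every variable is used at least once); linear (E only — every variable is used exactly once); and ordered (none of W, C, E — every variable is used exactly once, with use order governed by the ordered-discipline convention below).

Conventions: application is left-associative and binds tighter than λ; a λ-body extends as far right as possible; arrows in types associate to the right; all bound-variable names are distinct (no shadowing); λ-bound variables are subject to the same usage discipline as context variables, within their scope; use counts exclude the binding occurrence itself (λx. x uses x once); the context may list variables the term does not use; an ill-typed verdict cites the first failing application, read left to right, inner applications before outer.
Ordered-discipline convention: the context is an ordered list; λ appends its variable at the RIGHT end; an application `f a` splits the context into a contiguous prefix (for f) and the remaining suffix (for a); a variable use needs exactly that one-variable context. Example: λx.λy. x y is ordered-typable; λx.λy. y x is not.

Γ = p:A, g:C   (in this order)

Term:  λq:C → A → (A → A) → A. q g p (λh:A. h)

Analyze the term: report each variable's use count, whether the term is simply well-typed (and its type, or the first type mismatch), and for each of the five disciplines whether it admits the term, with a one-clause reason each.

use counts: p: 1×; g: 1×; q [bound]: 1×; h [bound]: 1×
use order (left to right): q, g, p, h
typing: ✓ — (C → A → (A → A) → A) → A
ordered ✗ (no contiguous prefix/suffix split fits q, g, p, h)
linear ✓ (single use per variable (p, g, q, h))
affine ✓ (none of p, g, q, h used more than once)
relevant ✓ (at least one use each (p, g, q, h))
unrestricted ✓ (simply typable at (C → A → (A → A) → A) → A; W, C, E all held)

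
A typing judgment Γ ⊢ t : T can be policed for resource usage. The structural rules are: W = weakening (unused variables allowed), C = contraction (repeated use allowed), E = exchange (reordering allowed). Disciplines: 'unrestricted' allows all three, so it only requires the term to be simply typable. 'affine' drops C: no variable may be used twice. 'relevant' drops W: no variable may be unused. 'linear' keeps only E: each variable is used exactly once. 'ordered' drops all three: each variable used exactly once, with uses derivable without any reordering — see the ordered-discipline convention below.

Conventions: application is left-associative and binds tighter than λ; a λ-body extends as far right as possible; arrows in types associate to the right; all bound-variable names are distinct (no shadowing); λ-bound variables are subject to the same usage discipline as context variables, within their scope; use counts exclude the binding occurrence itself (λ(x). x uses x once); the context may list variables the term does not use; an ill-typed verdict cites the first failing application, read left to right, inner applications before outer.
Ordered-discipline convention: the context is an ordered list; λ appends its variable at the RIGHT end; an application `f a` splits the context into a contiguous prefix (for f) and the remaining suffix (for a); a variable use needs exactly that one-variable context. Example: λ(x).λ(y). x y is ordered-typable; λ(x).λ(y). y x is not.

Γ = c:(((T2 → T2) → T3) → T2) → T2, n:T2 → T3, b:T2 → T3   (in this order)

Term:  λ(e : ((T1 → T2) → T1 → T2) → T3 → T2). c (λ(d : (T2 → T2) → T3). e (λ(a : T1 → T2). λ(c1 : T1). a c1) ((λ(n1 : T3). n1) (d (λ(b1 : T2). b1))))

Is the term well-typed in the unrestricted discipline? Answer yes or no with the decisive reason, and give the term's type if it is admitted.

yes — typability at (((T1 → T2) → T1 → T2) → T3 → T2) → T2 is all that's needed; term : (((T1 → T2) → T1 → T2) → T3 → T2) → T2
use counts: c=1; n=0; b=0; e [bound]=1; d [bound]=1; a [bound]=1; c1 [bound]=1; n1 [bound]=1; b1 [bound]=1
uses in reading order: c, e, a, c1, n1, d, b1
typing: well-typed at (((T1 → T2) → T1 → T2) → T3 → T2) → T2
all disciplines: ordered ✗; linear ✗; affine ✓; relevant ✗; unrestricted ✓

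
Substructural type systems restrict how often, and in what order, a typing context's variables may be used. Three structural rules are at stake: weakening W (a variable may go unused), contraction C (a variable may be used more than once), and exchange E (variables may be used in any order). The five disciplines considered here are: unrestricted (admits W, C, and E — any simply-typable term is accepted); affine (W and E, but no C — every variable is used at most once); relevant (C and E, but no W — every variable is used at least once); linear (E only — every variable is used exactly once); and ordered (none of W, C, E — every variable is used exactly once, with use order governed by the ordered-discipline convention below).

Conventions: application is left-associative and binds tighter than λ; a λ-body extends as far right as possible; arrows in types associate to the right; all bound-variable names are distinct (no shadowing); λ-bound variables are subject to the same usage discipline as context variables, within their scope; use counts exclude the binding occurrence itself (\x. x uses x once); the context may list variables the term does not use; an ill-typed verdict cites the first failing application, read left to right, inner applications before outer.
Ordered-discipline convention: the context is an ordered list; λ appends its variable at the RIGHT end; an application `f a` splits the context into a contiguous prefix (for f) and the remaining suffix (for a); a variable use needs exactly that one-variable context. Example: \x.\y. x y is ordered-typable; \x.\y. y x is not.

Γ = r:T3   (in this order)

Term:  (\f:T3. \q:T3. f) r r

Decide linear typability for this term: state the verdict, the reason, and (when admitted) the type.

no — r ×2 used more than once (contraction); unused: q — weakening required
variable uses: r: 2×, f (λ-bound): 1×, q (λ-bound): 0×
left-to-right use order: f, r, r
typing: well-typed at T3
summary: ordered ✗, linear ✗, affine ✗, relevant ✗, unrestricted ✓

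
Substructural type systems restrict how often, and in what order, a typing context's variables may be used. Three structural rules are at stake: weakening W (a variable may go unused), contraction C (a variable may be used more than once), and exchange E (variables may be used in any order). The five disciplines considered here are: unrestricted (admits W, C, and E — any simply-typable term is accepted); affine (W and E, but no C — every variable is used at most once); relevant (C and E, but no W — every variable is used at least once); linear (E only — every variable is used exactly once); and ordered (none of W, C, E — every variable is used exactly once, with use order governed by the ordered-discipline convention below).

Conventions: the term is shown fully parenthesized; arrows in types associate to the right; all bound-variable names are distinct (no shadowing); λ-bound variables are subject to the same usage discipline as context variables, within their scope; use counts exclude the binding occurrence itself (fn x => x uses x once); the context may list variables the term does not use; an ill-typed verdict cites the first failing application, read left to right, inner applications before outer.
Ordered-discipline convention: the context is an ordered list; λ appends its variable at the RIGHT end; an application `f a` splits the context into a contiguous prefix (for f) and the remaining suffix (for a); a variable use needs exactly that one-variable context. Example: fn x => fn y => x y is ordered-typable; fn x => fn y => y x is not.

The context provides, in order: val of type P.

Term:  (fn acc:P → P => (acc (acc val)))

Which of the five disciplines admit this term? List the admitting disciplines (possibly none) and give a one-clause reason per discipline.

admitted in: relevant, unrestricted
variable uses: val: 1; acc (λ-bound): 2
order of uses: acc, acc, val
typing: well-typed at (P → P) → P
ordered ✗ (needs contraction — acc ×2)
linear ✗ (needs contraction — acc ×2)
affine ✗ (needs contraction — acc ×2)
relevant ✓ (val, acc: all used, weakening unneeded)
unrestricted ✓ (well-typed at (P → P) → P; no restrictions here)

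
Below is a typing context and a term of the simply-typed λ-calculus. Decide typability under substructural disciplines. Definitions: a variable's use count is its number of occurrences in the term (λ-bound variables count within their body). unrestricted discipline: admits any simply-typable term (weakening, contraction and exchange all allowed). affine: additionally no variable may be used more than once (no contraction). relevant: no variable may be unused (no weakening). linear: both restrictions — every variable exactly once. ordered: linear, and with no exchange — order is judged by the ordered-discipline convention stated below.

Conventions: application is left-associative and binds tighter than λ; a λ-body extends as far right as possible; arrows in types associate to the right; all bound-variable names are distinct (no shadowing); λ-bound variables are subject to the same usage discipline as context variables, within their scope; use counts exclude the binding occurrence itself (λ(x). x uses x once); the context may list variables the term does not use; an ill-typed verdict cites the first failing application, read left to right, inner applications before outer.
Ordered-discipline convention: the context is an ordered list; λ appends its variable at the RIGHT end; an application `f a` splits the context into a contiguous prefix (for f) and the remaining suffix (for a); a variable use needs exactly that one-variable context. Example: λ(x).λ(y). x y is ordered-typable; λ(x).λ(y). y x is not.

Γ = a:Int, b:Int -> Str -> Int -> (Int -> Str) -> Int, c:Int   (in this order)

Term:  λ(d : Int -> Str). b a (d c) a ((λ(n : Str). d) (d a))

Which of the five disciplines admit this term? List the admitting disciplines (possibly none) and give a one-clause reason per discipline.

accepted by: unrestricted
usage: a: 3×, b: 1×, c: 1×, d [bound]: 3×, n [bound]: 0×
uses in reading order: b, a, d, c, a, d, d, a
typing: the term checks, with type (Int -> Str) -> Int
ordered: ✗, a ×3, d ×3 used more than once (contraction); n left unused
linear: ✗, a ×3, d ×3 used more than once (contraction); n left unused
affine: ✗, a ×3, d ×3 used more than once (contraction)
relevant: ✗, n left unused
unrestricted: ✓, well-typed at (Int -> Str) -> Int; no restrictions here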